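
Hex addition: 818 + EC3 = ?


Align and add column by column (LSB to MSB, each column mod 16 with carry):
  0818
+ 0EC3
  ----
  col 0: 8(8) + 3(3) + 0 (carry in) = 11 → B(11), carry out 0
  col 1: 1(1) + C(12) + 0 (carry in) = 13 → D(13), carry out 0
  col 2: 8(8) + E(14) + 0 (carry in) = 22 → 6(6), carry out 1
  col 3: 0(0) + 0(0) + 1 (carry in) = 1 → 1(1), carry out 0
Reading digits MSB→LSB: 16DB
Strip leading zeros: 16DB
= 0x16DB


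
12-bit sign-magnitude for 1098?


Sign bit: 0 (positive)
Magnitude: 1098 = 10001001010
= 010001001010


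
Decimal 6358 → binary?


Divide by 2 repeatedly:
6358 ÷ 2 = 3179 remainder 0
3179 ÷ 2 = 1589 remainder 1
1589 ÷ 2 = 794 remainder 1
794 ÷ 2 = 397 remainder 0
397 ÷ 2 = 198 remainder 1
198 ÷ 2 = 99 remainder 0
99 ÷ 2 = 49 remainder 1
49 ÷ 2 = 24 remainder 1
24 ÷ 2 = 12 remainder 0
12 ÷ 2 = 6 remainder 0
6 ÷ 2 = 3 remainder 0
3 ÷ 2 = 1 remainder 1
1 ÷ 2 = 0 remainder 1
Reading remainders bottom-up:
= 1100011010110


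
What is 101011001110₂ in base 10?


Positional values:
Bit 1: 1 × 2^1 = 2
Bit 2: 1 × 2^2 = 4
Bit 3: 1 × 2^3 = 8
Bit 6: 1 × 2^6 = 64
Bit 7: 1 × 2^7 = 128
Bit 9: 1 × 2^9 = 512
Bit 11: 1 × 2^11 = 2048
Sum = 2 + 4 + 8 + 64 + 128 + 512 + 2048
= 2766


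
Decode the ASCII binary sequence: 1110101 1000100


Codes (binary): 1110101 1000100
Per-code ASCII lookup:
  1110101 = 117  (range 97-122: lowercase, 117 - 97 = 20) → 'u'
  1000100 = 68  (range 65-90: uppercase, 68 - 65 = 3) → 'D'
= 'uD'


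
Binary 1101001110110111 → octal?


Group into 3-bit groups: 001101001110110111
  001 = 1
  101 = 5
  001 = 1
  110 = 6
  110 = 6
  111 = 7
= 0o151667


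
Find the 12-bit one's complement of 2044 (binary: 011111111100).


Original: 011111111100
Invert all bits:
  bit 0: 0 → 1
  bit 1: 1 → 0
  bit 2: 1 → 0
  bit 3: 1 → 0
  bit 4: 1 → 0
  bit 5: 1 → 0
  bit 6: 1 → 0
  bit 7: 1 → 0
  bit 8: 1 → 0
  bit 9: 1 → 0
  bit 10: 0 → 1
  bit 11: 0 → 1
= 100000000011


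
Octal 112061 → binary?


Each octal digit → 3 binary bits:
  1 = 001
  1 = 001
  2 = 010
  0 = 000
  6 = 110
  1 = 001
Concatenate: 001 001 010 000 110 001
= 001001010000110001


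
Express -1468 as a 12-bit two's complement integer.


Original: 010110111100
Step 1 - Invert all bits: 101001000011
Step 2 - Add 1: 101001000011 + 1
= 101001000100 (represents -1468)


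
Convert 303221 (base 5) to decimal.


Positional values (base 5):
  1 × 5^0 = 1 × 1 = 1
  2 × 5^1 = 2 × 5 = 10
  2 × 5^2 = 2 × 25 = 50
  3 × 5^3 = 3 × 125 = 375
  0 × 5^4 = 0 × 625 = 0
  3 × 5^5 = 3 × 3125 = 9375
Sum = 1 + 10 + 50 + 375 + 0 + 9375
= 9811


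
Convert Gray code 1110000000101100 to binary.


Gray code: 1110000000101100
MSB stays the same: 1
Each subsequent bit = prev_binary XOR current_gray:
  B[1] = 1 XOR 1 = 0
  B[2] = 0 XOR 1 = 1
  B[3] = 1 XOR 0 = 1
  B[4] = 1 XOR 0 = 1
  B[5] = 1 XOR 0 = 1
  B[6] = 1 XOR 0 = 1
  B[7] = 1 XOR 0 = 1
  B[8] = 1 XOR 0 = 1
  B[9] = 1 XOR 0 = 1
  B[10] = 1 XOR 1 = 0
  B[11] = 0 XOR 0 = 0
  B[12] = 0 XOR 1 = 1
  B[13] = 1 XOR 1 = 0
  B[14] = 0 XOR 0 = 0
  B[15] = 0 XOR 0 = 0
= 1011111111001000 (49096 decimal)


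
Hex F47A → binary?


Each hex digit → 4 binary bits:
  F = 1111
  4 = 0100
  7 = 0111
  A = 1010
Concatenate: 1111 0100 0111 1010
= 1111010001111010


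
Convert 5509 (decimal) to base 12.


Divide by 12 repeatedly:
5509 ÷ 12 = 459 remainder 1
459 ÷ 12 = 38 remainder 3
38 ÷ 12 = 3 remainder 2
3 ÷ 12 = 0 remainder 3
Reading remainders bottom-up:
= 3231


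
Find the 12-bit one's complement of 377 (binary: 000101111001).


Original: 000101111001
Invert all bits:
  bit 0: 0 → 1
  bit 1: 0 → 1
  bit 2: 0 → 1
  bit 3: 1 → 0
  bit 4: 0 → 1
  bit 5: 1 → 0
  bit 6: 1 → 0
  bit 7: 1 → 0
  bit 8: 1 → 0
  bit 9: 0 → 1
  bit 10: 0 → 1
  bit 11: 1 → 0
= 111010000110


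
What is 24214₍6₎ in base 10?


Positional values (base 6):
  4 × 6^0 = 4 × 1 = 4
  1 × 6^1 = 1 × 6 = 6
  2 × 6^2 = 2 × 36 = 72
  4 × 6^3 = 4 × 216 = 864
  2 × 6^4 = 2 × 1296 = 2592
Sum = 4 + 6 + 72 + 864 + 2592
= 3538


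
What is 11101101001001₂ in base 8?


Group into 3-bit groups: 011101101001001
  011 = 3
  101 = 5
  101 = 5
  001 = 1
  001 = 1
= 0o35511


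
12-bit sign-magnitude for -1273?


Sign bit: 1 (negative)
Magnitude: 1273 = 10011111001
= 110011111001


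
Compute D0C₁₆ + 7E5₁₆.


Align and add column by column (LSB to MSB, each column mod 16 with carry):
  0D0C
+ 07E5
  ----
  col 0: C(12) + 5(5) + 0 (carry in) = 17 → 1(1), carry out 1
  col 1: 0(0) + E(14) + 1 (carry in) = 15 → F(15), carry out 0
  col 2: D(13) + 7(7) + 0 (carry in) = 20 → 4(4), carry out 1
  col 3: 0(0) + 0(0) + 1 (carry in) = 1 → 1(1), carry out 0
Reading digits MSB→LSB: 14F1
Strip leading zeros: 14F1
= 0x14F1


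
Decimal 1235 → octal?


Divide by 8 repeatedly:
1235 ÷ 8 = 154 remainder 3
154 ÷ 8 = 19 remainder 2
19 ÷ 8 = 2 remainder 3
2 ÷ 8 = 0 remainder 2
Reading remainders bottom-up:
= 0o2323


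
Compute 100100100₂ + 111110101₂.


Align and add column by column (LSB to MSB, carry propagating):
  0100100100
+ 0111110101
  ----------
  col 0: 0 + 1 + 0 (carry in) = 1 → bit 1, carry out 0
  col 1: 0 + 0 + 0 (carry in) = 0 → bit 0, carry out 0
  col 2: 1 + 1 + 0 (carry in) = 2 → bit 0, carry out 1
  col 3: 0 + 0 + 1 (carry in) = 1 → bit 1, carry out 0
  col 4: 0 + 1 + 0 (carry in) = 1 → bit 1, carry out 0
  col 5: 1 + 1 + 0 (carry in) = 2 → bit 0, carry out 1
  col 6: 0 + 1 + 1 (carry in) = 2 → bit 0, carry out 1
  col 7: 0 + 1 + 1 (carry in) = 2 → bit 0, carry out 1
  col 8: 1 + 1 + 1 (carry in) = 3 → bit 1, carry out 1
  col 9: 0 + 0 + 1 (carry in) = 1 → bit 1, carry out 0
Reading bits MSB→LSB: 1100011001
Strip leading zeros: 1100011001
= 1100011001


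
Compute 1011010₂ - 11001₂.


Align and subtract column by column (LSB to MSB, borrowing when needed):
  1011010
- 0011001
  -------
  col 0: (0 - 0 borrow-in) - 1 → borrow from next column: (0+2) - 1 = 1, borrow out 1
  col 1: (1 - 1 borrow-in) - 0 → 0 - 0 = 0, borrow out 0
  col 2: (0 - 0 borrow-in) - 0 → 0 - 0 = 0, borrow out 0
  col 3: (1 - 0 borrow-in) - 1 → 1 - 1 = 0, borrow out 0
  col 4: (1 - 0 borrow-in) - 1 → 1 - 1 = 0, borrow out 0
  col 5: (0 - 0 borrow-in) - 0 → 0 - 0 = 0, borrow out 0
  col 6: (1 - 0 borrow-in) - 0 → 1 - 0 = 1, borrow out 0
Reading bits MSB→LSB: 1000001
Strip leading zeros: 1000001
= 1000001


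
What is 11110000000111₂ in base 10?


Positional values:
Bit 0: 1 × 2^0 = 1
Bit 1: 1 × 2^1 = 2
Bit 2: 1 × 2^2 = 4
Bit 10: 1 × 2^10 = 1024
Bit 11: 1 × 2^11 = 2048
Bit 12: 1 × 2^12 = 4096
Bit 13: 1 × 2^13 = 8192
Sum = 1 + 2 + 4 + 1024 + 2048 + 4096 + 8192
= 15367


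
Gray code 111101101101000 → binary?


Gray code: 111101101101000
MSB stays the same: 1
Each subsequent bit = prev_binary XOR current_gray:
  B[1] = 1 XOR 1 = 0
  B[2] = 0 XOR 1 = 1
  B[3] = 1 XOR 1 = 0
  B[4] = 0 XOR 0 = 0
  B[5] = 0 XOR 1 = 1
  B[6] = 1 XOR 1 = 0
  B[7] = 0 XOR 0 = 0
  B[8] = 0 XOR 1 = 1
  B[9] = 1 XOR 1 = 0
  B[10] = 0 XOR 0 = 0
  B[11] = 0 XOR 1 = 1
  B[12] = 1 XOR 0 = 1
  B[13] = 1 XOR 0 = 1
  B[14] = 1 XOR 0 = 1
= 101001001001111 (21071 decimal)


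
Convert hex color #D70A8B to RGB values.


Hex: #D70A8B
R = D7₁₆ = 215
G = 0A₁₆ = 10
B = 8B₁₆ = 139
= RGB(215, 10, 139)


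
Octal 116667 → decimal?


Positional values:
Position 0: 7 × 8^0 = 7
Position 1: 6 × 8^1 = 48
Position 2: 6 × 8^2 = 384
Position 3: 6 × 8^3 = 3072
Position 4: 1 × 8^4 = 4096
Position 5: 1 × 8^5 = 32768
Sum = 7 + 48 + 384 + 3072 + 4096 + 32768
= 40375


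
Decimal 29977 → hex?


Divide by 16 repeatedly:
29977 ÷ 16 = 1873 remainder 9 (9)
1873 ÷ 16 = 117 remainder 1 (1)
117 ÷ 16 = 7 remainder 5 (5)
7 ÷ 16 = 0 remainder 7 (7)
Reading remainders bottom-up:
= 0x7519


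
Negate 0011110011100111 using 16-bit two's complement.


Original: 0011110011100111
Step 1 - Invert all bits: 1100001100011000
Step 2 - Add 1: 1100001100011000 + 1
= 1100001100011001 (represents -15591)


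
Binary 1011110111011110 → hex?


Group into 4-bit nibbles: 1011110111011110
  1011 = B
  1101 = D
  1101 = D
  1110 = E
= 0xBDDE


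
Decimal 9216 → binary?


Divide by 2 repeatedly:
9216 ÷ 2 = 4608 remainder 0
4608 ÷ 2 = 2304 remainder 0
2304 ÷ 2 = 1152 remainder 0
1152 ÷ 2 = 576 remainder 0
576 ÷ 2 = 288 remainder 0
288 ÷ 2 = 144 remainder 0
144 ÷ 2 = 72 remainder 0
72 ÷ 2 = 36 remainder 0
36 ÷ 2 = 18 remainder 0
18 ÷ 2 = 9 remainder 0
9 ÷ 2 = 4 remainder 1
4 ÷ 2 = 2 remainder 0
2 ÷ 2 = 1 remainder 0
1 ÷ 2 = 0 remainder 1
Reading remainders bottom-up:
= 10010000000000


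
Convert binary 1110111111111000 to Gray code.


Binary: 1110111111111000
Gray code: G = B XOR (B >> 1)
B >> 1 = 0111011111111100
1110111111111000 XOR 0111011111111100:
  1 XOR 0 = 1
  1 XOR 1 = 0
  1 XOR 1 = 0
  0 XOR 1 = 1
  1 XOR 0 = 1
  1 XOR 1 = 0
  1 XOR 1 = 0
  1 XOR 1 = 0
  1 XOR 1 = 0
  1 XOR 1 = 0
  1 XOR 1 = 0
  1 XOR 1 = 0
  1 XOR 1 = 0
  0 XOR 1 = 1
  0 XOR 0 = 0
  0 XOR 0 = 0
= 1001100000000100


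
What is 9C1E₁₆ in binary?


Each hex digit → 4 binary bits:
  9 = 1001
  C = 1100
  1 = 0001
  E = 1110
Concatenate: 1001 1100 0001 1110
= 1001110000011110


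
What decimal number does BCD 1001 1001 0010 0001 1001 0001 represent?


Each 4-bit group → digit:
  1001 → 9
  1001 → 9
  0010 → 2
  0001 → 1
  1001 → 9
  0001 → 1
= 992191


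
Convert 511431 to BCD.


Each digit → 4-bit binary:
  5 → 0101
  1 → 0001
  1 → 0001
  4 → 0100
  3 → 0011
  1 → 0001
= 0101 0001 0001 0100 0011 0001


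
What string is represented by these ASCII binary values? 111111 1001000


Codes (binary): 111111 1001000
Per-code ASCII lookup:
  111111 = 63  (special character) → '?'
  1001000 = 72  (range 65-90: uppercase, 72 - 65 = 7) → 'H'
= '?H'


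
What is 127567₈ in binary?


Each octal digit → 3 binary bits:
  1 = 001
  2 = 010
  7 = 111
  5 = 101
  6 = 110
  7 = 111
Concatenate: 001 010 111 101 110 111
= 001010111101110111


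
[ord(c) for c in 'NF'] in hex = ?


String: 'NF'  (2 characters)
Per-character ASCII lookup:
  'N': uppercase starts at 65: 'N' = 65 + 13 = 78 → 0x4E
  'F': uppercase starts at 65: 'F' = 65 + 5 = 70 → 0x46
= 0x4E 0x46


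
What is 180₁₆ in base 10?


Positional values:
Position 0: 0 × 16^0 = 0 × 1 = 0
Position 1: 8 × 16^1 = 8 × 16 = 128
Position 2: 1 × 16^2 = 1 × 256 = 256
Sum = 0 + 128 + 256
= 384


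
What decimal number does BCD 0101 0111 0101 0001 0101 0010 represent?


Each 4-bit group → digit:
  0101 → 5
  0111 → 7
  0101 → 5
  0001 → 1
  0101 → 5
  0010 → 2
= 575152


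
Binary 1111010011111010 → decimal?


Positional values:
Bit 1: 1 × 2^1 = 2
Bit 3: 1 × 2^3 = 8
Bit 4: 1 × 2^4 = 16
Bit 5: 1 × 2^5 = 32
Bit 6: 1 × 2^6 = 64
Bit 7: 1 × 2^7 = 128
Bit 10: 1 × 2^10 = 1024
Bit 12: 1 × 2^12 = 4096
Bit 13: 1 × 2^13 = 8192
Bit 14: 1 × 2^14 = 16384
Bit 15: 1 × 2^15 = 32768
Sum = 2 + 8 + 16 + 32 + 64 + 128 + 1024 + 4096 + 8192 + 16384 + 32768
= 62714


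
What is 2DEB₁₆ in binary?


Each hex digit → 4 binary bits:
  2 = 0010
  D = 1101
  E = 1110
  B = 1011
Concatenate: 0010 1101 1110 1011
= 0010110111101011


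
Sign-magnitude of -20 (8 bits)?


Sign bit: 1 (negative)
Magnitude: 20 = 0010100
= 10010100


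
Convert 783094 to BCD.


Each digit → 4-bit binary:
  7 → 0111
  8 → 1000
  3 → 0011
  0 → 0000
  9 → 1001
  4 → 0100
= 0111 1000 0011 0000 1001 0100


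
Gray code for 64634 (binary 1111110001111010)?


Binary: 1111110001111010
Gray code: G = B XOR (B >> 1)
B >> 1 = 0111111000111101
1111110001111010 XOR 0111111000111101:
  1 XOR 0 = 1
  1 XOR 1 = 0
  1 XOR 1 = 0
  1 XOR 1 = 0
  1 XOR 1 = 0
  1 XOR 1 = 0
  0 XOR 1 = 1
  0 XOR 0 = 0
  0 XOR 0 = 0
  1 XOR 0 = 1
  1 XOR 1 = 0
  1 XOR 1 = 0
  1 XOR 1 = 0
  0 XOR 1 = 1
  1 XOR 0 = 1
  0 XOR 1 = 1
= 1000001001000111


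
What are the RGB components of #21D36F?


Hex: #21D36F
R = 21₁₆ = 33
G = D3₁₆ = 211
B = 6F₁₆ = 111
= RGB(33, 211, 111)


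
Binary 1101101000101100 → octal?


Group into 3-bit groups: 001101101000101100
  001 = 1
  101 = 5
  101 = 5
  000 = 0
  101 = 5
  100 = 4
= 0o155054


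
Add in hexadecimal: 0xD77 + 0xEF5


Align and add column by column (LSB to MSB, each column mod 16 with carry):
  0D77
+ 0EF5
  ----
  col 0: 7(7) + 5(5) + 0 (carry in) = 12 → C(12), carry out 0
  col 1: 7(7) + F(15) + 0 (carry in) = 22 → 6(6), carry out 1
  col 2: D(13) + E(14) + 1 (carry in) = 28 → C(12), carry out 1
  col 3: 0(0) + 0(0) + 1 (carry in) = 1 → 1(1), carry out 0
Reading digits MSB→LSB: 1C6C
Strip leading zeros: 1C6C
= 0x1C6C


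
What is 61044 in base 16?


Divide by 16 repeatedly:
61044 ÷ 16 = 3815 remainder 4 (4)
3815 ÷ 16 = 238 remainder 7 (7)
238 ÷ 16 = 14 remainder 14 (E)
14 ÷ 16 = 0 remainder 14 (E)
Reading remainders bottom-up:
= 0xEE74


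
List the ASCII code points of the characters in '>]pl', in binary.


String: '>]pl'  (4 characters)
Per-character ASCII lookup:
  '>': special character: '>' = 62 → 111110
  ']': special character: ']' = 93 → 1011101
  'p': lowercase starts at 97: 'p' = 97 + 15 = 112 → 1110000
  'l': lowercase starts at 97: 'l' = 97 + 11 = 108 → 1101100
= 111110 1011101 1110000 1101100


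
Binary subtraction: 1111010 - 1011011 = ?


Align and subtract column by column (LSB to MSB, borrowing when needed):
  1111010
- 1011011
  -------
  col 0: (0 - 0 borrow-in) - 1 → borrow from next column: (0+2) - 1 = 1, borrow out 1
  col 1: (1 - 1 borrow-in) - 1 → borrow from next column: (0+2) - 1 = 1, borrow out 1
  col 2: (0 - 1 borrow-in) - 0 → borrow from next column: (-1+2) - 0 = 1, borrow out 1
  col 3: (1 - 1 borrow-in) - 1 → borrow from next column: (0+2) - 1 = 1, borrow out 1
  col 4: (1 - 1 borrow-in) - 1 → borrow from next column: (0+2) - 1 = 1, borrow out 1
  col 5: (1 - 1 borrow-in) - 0 → 0 - 0 = 0, borrow out 0
  col 6: (1 - 0 borrow-in) - 1 → 1 - 1 = 0, borrow out 0
Reading bits MSB→LSB: 0011111
Strip leading zeros: 11111
= 11111


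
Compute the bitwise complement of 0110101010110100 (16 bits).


Original: 0110101010110100
Invert all bits:
  bit 0: 0 → 1
  bit 1: 1 → 0
  bit 2: 1 → 0
  bit 3: 0 → 1
  bit 4: 1 → 0
  bit 5: 0 → 1
  bit 6: 1 → 0
  bit 7: 0 → 1
  bit 8: 1 → 0
  bit 9: 0 → 1
  bit 10: 1 → 0
  bit 11: 1 → 0
  bit 12: 0 → 1
  bit 13: 1 → 0
  bit 14: 0 → 1
  bit 15: 0 → 1
= 1001010101001011


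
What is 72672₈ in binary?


Each octal digit → 3 binary bits:
  7 = 111
  2 = 010
  6 = 110
  7 = 111
  2 = 010
Concatenate: 111 010 110 111 010
= 111010110111010


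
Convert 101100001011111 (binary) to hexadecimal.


Group into 4-bit nibbles: 0101100001011111
  0101 = 5
  1000 = 8
  0101 = 5
  1111 = F
= 0x585F


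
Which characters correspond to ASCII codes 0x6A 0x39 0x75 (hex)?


Codes (hex): 0x6A 0x39 0x75
Per-code ASCII lookup:
  0x6A = 106  (range 97-122: lowercase, 106 - 97 = 9) → 'j'
  0x39 = 57  (range 48-57: digits, 57 - 48 = 9) → '9'
  0x75 = 117  (range 97-122: lowercase, 117 - 97 = 20) → 'u'
= 'j9u'


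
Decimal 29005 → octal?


Divide by 8 repeatedly:
29005 ÷ 8 = 3625 remainder 5
3625 ÷ 8 = 453 remainder 1
453 ÷ 8 = 56 remainder 5
56 ÷ 8 = 7 remainder 0
7 ÷ 8 = 0 remainder 7
Reading remainders bottom-up:
= 0o70515


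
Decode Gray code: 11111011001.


Gray code: 11111011001
MSB stays the same: 1
Each subsequent bit = prev_binary XOR current_gray:
  B[1] = 1 XOR 1 = 0
  B[2] = 0 XOR 1 = 1
  B[3] = 1 XOR 1 = 0
  B[4] = 0 XOR 1 = 1
  B[5] = 1 XOR 0 = 1
  B[6] = 1 XOR 1 = 0
  B[7] = 0 XOR 1 = 1
  B[8] = 1 XOR 0 = 1
  B[9] = 1 XOR 0 = 1
  B[10] = 1 XOR 1 = 0
= 10101101110 (1390 decimal)


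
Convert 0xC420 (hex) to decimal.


Positional values:
Position 0: 0 × 16^0 = 0 × 1 = 0
Position 1: 2 × 16^1 = 2 × 16 = 32
Position 2: 4 × 16^2 = 4 × 256 = 1024
Position 3: C × 16^3 = 12 × 4096 = 49152
Sum = 0 + 32 + 1024 + 49152
= 50208


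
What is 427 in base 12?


Divide by 12 repeatedly:
427 ÷ 12 = 35 remainder 7
35 ÷ 12 = 2 remainder 11
2 ÷ 12 = 0 remainder 2
Reading remainders bottom-up:
= 2B7


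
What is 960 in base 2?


Divide by 2 repeatedly:
960 ÷ 2 = 480 remainder 0
480 ÷ 2 = 240 remainder 0
240 ÷ 2 = 120 remainder 0
120 ÷ 2 = 60 remainder 0
60 ÷ 2 = 30 remainder 0
30 ÷ 2 = 15 remainder 0
15 ÷ 2 = 7 remainder 1
7 ÷ 2 = 3 remainder 1
3 ÷ 2 = 1 remainder 1
1 ÷ 2 = 0 remainder 1
Reading remainders bottom-up:
= 1111000000


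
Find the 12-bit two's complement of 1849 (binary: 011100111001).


Original: 011100111001
Step 1 - Invert all bits: 100011000110
Step 2 - Add 1: 100011000110 + 1
= 100011000111 (represents -1849)


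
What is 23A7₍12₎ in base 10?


Positional values (base 12):
  7 × 12^0 = 7 × 1 = 7
  A × 12^1 = 10 × 12 = 120
  3 × 12^2 = 3 × 144 = 432
  2 × 12^3 = 2 × 1728 = 3456
Sum = 7 + 120 + 432 + 3456
= 4015


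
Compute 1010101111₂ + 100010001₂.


Align and add column by column (LSB to MSB, carry propagating):
  01010101111
+ 00100010001
  -----------
  col 0: 1 + 1 + 0 (carry in) = 2 → bit 0, carry out 1
  col 1: 1 + 0 + 1 (carry in) = 2 → bit 0, carry out 1
  col 2: 1 + 0 + 1 (carry in) = 2 → bit 0, carry out 1
  col 3: 1 + 0 + 1 (carry in) = 2 → bit 0, carry out 1
  col 4: 0 + 1 + 1 (carry in) = 2 → bit 0, carry out 1
  col 5: 1 + 0 + 1 (carry in) = 2 → bit 0, carry out 1
  col 6: 0 + 0 + 1 (carry in) = 1 → bit 1, carry out 0
  col 7: 1 + 0 + 0 (carry in) = 1 → bit 1, carry out 0
  col 8: 0 + 1 + 0 (carry in) = 1 → bit 1, carry out 0
  col 9: 1 + 0 + 0 (carry in) = 1 → bit 1, carry out 0
  col 10: 0 + 0 + 0 (carry in) = 0 → bit 0, carry out 0
Reading bits MSB→LSB: 01111000000
Strip leading zeros: 1111000000
= 1111000000


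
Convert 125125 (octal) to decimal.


Positional values:
Position 0: 5 × 8^0 = 5
Position 1: 2 × 8^1 = 16
Position 2: 1 × 8^2 = 64
Position 3: 5 × 8^3 = 2560
Position 4: 2 × 8^4 = 8192
Position 5: 1 × 8^5 = 32768
Sum = 5 + 16 + 64 + 2560 + 8192 + 32768
= 43605


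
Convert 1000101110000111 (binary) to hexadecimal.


Group into 4-bit nibbles: 1000101110000111
  1000 = 8
  1011 = B
  1000 = 8
  0111 = 7
= 0x8B87


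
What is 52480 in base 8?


Divide by 8 repeatedly:
52480 ÷ 8 = 6560 remainder 0
6560 ÷ 8 = 820 remainder 0
820 ÷ 8 = 102 remainder 4
102 ÷ 8 = 12 remainder 6
12 ÷ 8 = 1 remainder 4
1 ÷ 8 = 0 remainder 1
Reading remainders bottom-up:
= 0o146400


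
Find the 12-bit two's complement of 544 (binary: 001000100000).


Original: 001000100000
Step 1 - Invert all bits: 110111011111
Step 2 - Add 1: 110111011111 + 1
= 110111100000 (represents -544)


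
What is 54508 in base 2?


Divide by 2 repeatedly:
54508 ÷ 2 = 27254 remainder 0
27254 ÷ 2 = 13627 remainder 0
13627 ÷ 2 = 6813 remainder 1
6813 ÷ 2 = 3406 remainder 1
3406 ÷ 2 = 1703 remainder 0
1703 ÷ 2 = 851 remainder 1
851 ÷ 2 = 425 remainder 1
425 ÷ 2 = 212 remainder 1
212 ÷ 2 = 106 remainder 0
106 ÷ 2 = 53 remainder 0
53 ÷ 2 = 26 remainder 1
26 ÷ 2 = 13 remainder 0
13 ÷ 2 = 6 remainder 1
6 ÷ 2 = 3 remainder 0
3 ÷ 2 = 1 remainder 1
1 ÷ 2 = 0 remainder 1
Reading remainders bottom-up:
= 1101010011101100


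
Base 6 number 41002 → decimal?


Positional values (base 6):
  2 × 6^0 = 2 × 1 = 2
  0 × 6^1 = 0 × 6 = 0
  0 × 6^2 = 0 × 36 = 0
  1 × 6^3 = 1 × 216 = 216
  4 × 6^4 = 4 × 1296 = 5184
Sum = 2 + 0 + 0 + 216 + 5184
= 5402


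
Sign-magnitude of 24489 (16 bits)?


Sign bit: 0 (positive)
Magnitude: 24489 = 101111110101001
= 0101111110101001


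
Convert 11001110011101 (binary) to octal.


Group into 3-bit groups: 011001110011101
  011 = 3
  001 = 1
  110 = 6
  011 = 3
  101 = 5
= 0o31635


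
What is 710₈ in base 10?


Positional values:
Position 0: 0 × 8^0 = 0
Position 1: 1 × 8^1 = 8
Position 2: 7 × 8^2 = 448
Sum = 0 + 8 + 448
= 456


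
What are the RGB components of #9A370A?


Hex: #9A370A
R = 9A₁₆ = 154
G = 37₁₆ = 55
B = 0A₁₆ = 10
= RGB(154, 55, 10)


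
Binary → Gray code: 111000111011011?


Binary: 111000111011011
Gray code: G = B XOR (B >> 1)
B >> 1 = 011100011101101
111000111011011 XOR 011100011101101:
  1 XOR 0 = 1
  1 XOR 1 = 0
  1 XOR 1 = 0
  0 XOR 1 = 1
  0 XOR 0 = 0
  0 XOR 0 = 0
  1 XOR 0 = 1
  1 XOR 1 = 0
  1 XOR 1 = 0
  0 XOR 1 = 1
  1 XOR 0 = 1
  1 XOR 1 = 0
  0 XOR 1 = 1
  1 XOR 0 = 1
  1 XOR 1 = 0
= 100100100110110


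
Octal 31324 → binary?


Each octal digit → 3 binary bits:
  3 = 011
  1 = 001
  3 = 011
  2 = 010
  4 = 100
Concatenate: 011 001 011 010 100
= 011001011010100


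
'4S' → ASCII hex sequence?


String: '4S'  (2 characters)
Per-character ASCII lookup:
  '4': digits start at 48: '4' = 48 + 4 = 52 → 0x34
  'S': uppercase starts at 65: 'S' = 65 + 18 = 83 → 0x53
= 0x34 0x53


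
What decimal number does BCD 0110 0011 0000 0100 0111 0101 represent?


Each 4-bit group → digit:
  0110 → 6
  0011 → 3
  0000 → 0
  0100 → 4
  0111 → 7
  0101 → 5
= 630475


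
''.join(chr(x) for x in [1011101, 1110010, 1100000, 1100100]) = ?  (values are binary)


Codes (binary): 1011101 1110010 1100000 1100100
Per-code ASCII lookup:
  1011101 = 93  (special character) → ']'
  1110010 = 114  (range 97-122: lowercase, 114 - 97 = 17) → 'r'
  1100000 = 96  (special character) → '`'
  1100100 = 100  (range 97-122: lowercase, 100 - 97 = 3) → 'd'
= ']r`d'


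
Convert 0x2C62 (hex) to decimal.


Positional values:
Position 0: 2 × 16^0 = 2 × 1 = 2
Position 1: 6 × 16^1 = 6 × 16 = 96
Position 2: C × 16^2 = 12 × 256 = 3072
Position 3: 2 × 16^3 = 2 × 4096 = 8192
Sum = 2 + 96 + 3072 + 8192
= 11362


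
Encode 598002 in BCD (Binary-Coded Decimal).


Each digit → 4-bit binary:
  5 → 0101
  9 → 1001
  8 → 1000
  0 → 0000
  0 → 0000
  2 → 0010
= 0101 1001 1000 0000 0000 0010


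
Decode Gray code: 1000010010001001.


Gray code: 1000010010001001
MSB stays the same: 1
Each subsequent bit = prev_binary XOR current_gray:
  B[1] = 1 XOR 0 = 1
  B[2] = 1 XOR 0 = 1
  B[3] = 1 XOR 0 = 1
  B[4] = 1 XOR 0 = 1
  B[5] = 1 XOR 1 = 0
  B[6] = 0 XOR 0 = 0
  B[7] = 0 XOR 0 = 0
  B[8] = 0 XOR 1 = 1
  B[9] = 1 XOR 0 = 1
  B[10] = 1 XOR 0 = 1
  B[11] = 1 XOR 0 = 1
  B[12] = 1 XOR 1 = 0
  B[13] = 0 XOR 0 = 0
  B[14] = 0 XOR 0 = 0
  B[15] = 0 XOR 1 = 1
= 1111100011110001 (63729 decimal)


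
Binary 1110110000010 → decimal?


Positional values:
Bit 1: 1 × 2^1 = 2
Bit 7: 1 × 2^7 = 128
Bit 8: 1 × 2^8 = 256
Bit 10: 1 × 2^10 = 1024
Bit 11: 1 × 2^11 = 2048
Bit 12: 1 × 2^12 = 4096
Sum = 2 + 128 + 256 + 1024 + 2048 + 4096
= 7554


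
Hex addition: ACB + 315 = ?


Align and add column by column (LSB to MSB, each column mod 16 with carry):
  0ACB
+ 0315
  ----
  col 0: B(11) + 5(5) + 0 (carry in) = 16 → 0(0), carry out 1
  col 1: C(12) + 1(1) + 1 (carry in) = 14 → E(14), carry out 0
  col 2: A(10) + 3(3) + 0 (carry in) = 13 → D(13), carry out 0
  col 3: 0(0) + 0(0) + 0 (carry in) = 0 → 0(0), carry out 0
Reading digits MSB→LSB: 0DE0
Strip leading zeros: DE0
= 0xDE0


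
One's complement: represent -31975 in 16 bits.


Original: 0111110011100111
Invert all bits:
  bit 0: 0 → 1
  bit 1: 1 → 0
  bit 2: 1 → 0
  bit 3: 1 → 0
  bit 4: 1 → 0
  bit 5: 1 → 0
  bit 6: 0 → 1
  bit 7: 0 → 1
  bit 8: 1 → 0
  bit 9: 1 → 0
  bit 10: 1 → 0
  bit 11: 0 → 1
  bit 12: 0 → 1
  bit 13: 1 → 0
  bit 14: 1 → 0
  bit 15: 1 → 0
= 1000001100011000


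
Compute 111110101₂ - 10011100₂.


Align and subtract column by column (LSB to MSB, borrowing when needed):
  111110101
- 010011100
  ---------
  col 0: (1 - 0 borrow-in) - 0 → 1 - 0 = 1, borrow out 0
  col 1: (0 - 0 borrow-in) - 0 → 0 - 0 = 0, borrow out 0
  col 2: (1 - 0 borrow-in) - 1 → 1 - 1 = 0, borrow out 0
  col 3: (0 - 0 borrow-in) - 1 → borrow from next column: (0+2) - 1 = 1, borrow out 1
  col 4: (1 - 1 borrow-in) - 1 → borrow from next column: (0+2) - 1 = 1, borrow out 1
  col 5: (1 - 1 borrow-in) - 0 → 0 - 0 = 0, borrow out 0
  col 6: (1 - 0 borrow-in) - 0 → 1 - 0 = 1, borrow out 0
  col 7: (1 - 0 borrow-in) - 1 → 1 - 1 = 0, borrow out 0
  col 8: (1 - 0 borrow-in) - 0 → 1 - 0 = 1, borrow out 0
Reading bits MSB→LSB: 101011001
Strip leading zeros: 101011001
= 101011001


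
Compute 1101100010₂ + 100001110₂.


Align and add column by column (LSB to MSB, carry propagating):
  01101100010
+ 00100001110
  -----------
  col 0: 0 + 0 + 0 (carry in) = 0 → bit 0, carry out 0
  col 1: 1 + 1 + 0 (carry in) = 2 → bit 0, carry out 1
  col 2: 0 + 1 + 1 (carry in) = 2 → bit 0, carry out 1
  col 3: 0 + 1 + 1 (carry in) = 2 → bit 0, carry out 1
  col 4: 0 + 0 + 1 (carry in) = 1 → bit 1, carry out 0
  col 5: 1 + 0 + 0 (carry in) = 1 → bit 1, carry out 0
  col 6: 1 + 0 + 0 (carry in) = 1 → bit 1, carry out 0
  col 7: 0 + 0 + 0 (carry in) = 0 → bit 0, carry out 0
  col 8: 1 + 1 + 0 (carry in) = 2 → bit 0, carry out 1
  col 9: 1 + 0 + 1 (carry in) = 2 → bit 0, carry out 1
  col 10: 0 + 0 + 1 (carry in) = 1 → bit 1, carry out 0
Reading bits MSB→LSB: 10001110000
Strip leading zeros: 10001110000
= 10001110000


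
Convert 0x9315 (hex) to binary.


Each hex digit → 4 binary bits:
  9 = 1001
  3 = 0011
  1 = 0001
  5 = 0101
Concatenate: 1001 0011 0001 0101
= 1001001100010101


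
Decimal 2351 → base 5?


Divide by 5 repeatedly:
2351 ÷ 5 = 470 remainder 1
470 ÷ 5 = 94 remainder 0
94 ÷ 5 = 18 remainder 4
18 ÷ 5 = 3 remainder 3
3 ÷ 5 = 0 remainder 3
Reading remainders bottom-up:
= 33401


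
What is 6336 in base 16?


Divide by 16 repeatedly:
6336 ÷ 16 = 396 remainder 0 (0)
396 ÷ 16 = 24 remainder 12 (C)
24 ÷ 16 = 1 remainder 8 (8)
1 ÷ 16 = 0 remainder 1 (1)
Reading remainders bottom-up:
= 0x18C0


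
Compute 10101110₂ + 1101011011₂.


Align and add column by column (LSB to MSB, carry propagating):
  00010101110
+ 01101011011
  -----------
  col 0: 0 + 1 + 0 (carry in) = 1 → bit 1, carry out 0
  col 1: 1 + 1 + 0 (carry in) = 2 → bit 0, carry out 1
  col 2: 1 + 0 + 1 (carry in) = 2 → bit 0, carry out 1
  col 3: 1 + 1 + 1 (carry in) = 3 → bit 1, carry out 1
  col 4: 0 + 1 + 1 (carry in) = 2 → bit 0, carry out 1
  col 5: 1 + 0 + 1 (carry in) = 2 → bit 0, carry out 1
  col 6: 0 + 1 + 1 (carry in) = 2 → bit 0, carry out 1
  col 7: 1 + 0 + 1 (carry in) = 2 → bit 0, carry out 1
  col 8: 0 + 1 + 1 (carry in) = 2 → bit 0, carry out 1
  col 9: 0 + 1 + 1 (carry in) = 2 → bit 0, carry out 1
  col 10: 0 + 0 + 1 (carry in) = 1 → bit 1, carry out 0
Reading bits MSB→LSB: 10000001001
Strip leading zeros: 10000001001
= 10000001001


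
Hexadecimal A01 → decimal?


Positional values:
Position 0: 1 × 16^0 = 1 × 1 = 1
Position 1: 0 × 16^1 = 0 × 16 = 0
Position 2: A × 16^2 = 10 × 256 = 2560
Sum = 1 + 0 + 2560
= 2561


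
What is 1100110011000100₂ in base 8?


Group into 3-bit groups: 001100110011000100
  001 = 1
  100 = 4
  110 = 6
  011 = 3
  000 = 0
  100 = 4
= 0o146304


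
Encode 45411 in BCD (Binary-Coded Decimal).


Each digit → 4-bit binary:
  4 → 0100
  5 → 0101
  4 → 0100
  1 → 0001
  1 → 0001
= 0100 0101 0100 0001 0001


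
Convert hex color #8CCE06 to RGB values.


Hex: #8CCE06
R = 8C₁₆ = 140
G = CE₁₆ = 206
B = 06₁₆ = 6
= RGB(140, 206, 6)


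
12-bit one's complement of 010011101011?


Original: 010011101011
Invert all bits:
  bit 0: 0 → 1
  bit 1: 1 → 0
  bit 2: 0 → 1
  bit 3: 0 → 1
  bit 4: 1 → 0
  bit 5: 1 → 0
  bit 6: 1 → 0
  bit 7: 0 → 1
  bit 8: 1 → 0
  bit 9: 0 → 1
  bit 10: 1 → 0
  bit 11: 1 → 0
= 101100010100


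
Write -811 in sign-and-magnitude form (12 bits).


Sign bit: 1 (negative)
Magnitude: 811 = 01100101011
= 101100101011


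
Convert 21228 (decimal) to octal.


Divide by 8 repeatedly:
21228 ÷ 8 = 2653 remainder 4
2653 ÷ 8 = 331 remainder 5
331 ÷ 8 = 41 remainder 3
41 ÷ 8 = 5 remainder 1
5 ÷ 8 = 0 remainder 5
Reading remainders bottom-up:
= 0o51354


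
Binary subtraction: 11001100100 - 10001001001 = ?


Align and subtract column by column (LSB to MSB, borrowing when needed):
  11001100100
- 10001001001
  -----------
  col 0: (0 - 0 borrow-in) - 1 → borrow from next column: (0+2) - 1 = 1, borrow out 1
  col 1: (0 - 1 borrow-in) - 0 → borrow from next column: (-1+2) - 0 = 1, borrow out 1
  col 2: (1 - 1 borrow-in) - 0 → 0 - 0 = 0, borrow out 0
  col 3: (0 - 0 borrow-in) - 1 → borrow from next column: (0+2) - 1 = 1, borrow out 1
  col 4: (0 - 1 borrow-in) - 0 → borrow from next column: (-1+2) - 0 = 1, borrow out 1
  col 5: (1 - 1 borrow-in) - 0 → 0 - 0 = 0, borrow out 0
  col 6: (1 - 0 borrow-in) - 1 → 1 - 1 = 0, borrow out 0
  col 7: (0 - 0 borrow-in) - 0 → 0 - 0 = 0, borrow out 0
  col 8: (0 - 0 borrow-in) - 0 → 0 - 0 = 0, borrow out 0
  col 9: (1 - 0 borrow-in) - 0 → 1 - 0 = 1, borrow out 0
  col 10: (1 - 0 borrow-in) - 1 → 1 - 1 = 0, borrow out 0
Reading bits MSB→LSB: 01000011011
Strip leading zeros: 1000011011
= 1000011011


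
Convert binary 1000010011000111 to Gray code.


Binary: 1000010011000111
Gray code: G = B XOR (B >> 1)
B >> 1 = 0100001001100011
1000010011000111 XOR 0100001001100011:
  1 XOR 0 = 1
  0 XOR 1 = 1
  0 XOR 0 = 0
  0 XOR 0 = 0
  0 XOR 0 = 0
  1 XOR 0 = 1
  0 XOR 1 = 1
  0 XOR 0 = 0
  1 XOR 0 = 1
  1 XOR 1 = 0
  0 XOR 1 = 1
  0 XOR 0 = 0
  0 XOR 0 = 0
  1 XOR 0 = 1
  1 XOR 1 = 0
  1 XOR 1 = 0
= 1100011010100100


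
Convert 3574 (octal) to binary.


Each octal digit → 3 binary bits:
  3 = 011
  5 = 101
  7 = 111
  4 = 100
Concatenate: 011 101 111 100
= 011101111100


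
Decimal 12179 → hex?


Divide by 16 repeatedly:
12179 ÷ 16 = 761 remainder 3 (3)
761 ÷ 16 = 47 remainder 9 (9)
47 ÷ 16 = 2 remainder 15 (F)
2 ÷ 16 = 0 remainder 2 (2)
Reading remainders bottom-up:
= 0x2F93


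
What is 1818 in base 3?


Divide by 3 repeatedly:
1818 ÷ 3 = 606 remainder 0
606 ÷ 3 = 202 remainder 0
202 ÷ 3 = 67 remainder 1
67 ÷ 3 = 22 remainder 1
22 ÷ 3 = 7 remainder 1
7 ÷ 3 = 2 remainder 1
2 ÷ 3 = 0 remainder 2
Reading remainders bottom-up:
= 2111100


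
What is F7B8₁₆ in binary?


Each hex digit → 4 binary bits:
  F = 1111
  7 = 0111
  B = 1011
  8 = 1000
Concatenate: 1111 0111 1011 1000
= 1111011110111000


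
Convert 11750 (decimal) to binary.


Divide by 2 repeatedly:
11750 ÷ 2 = 5875 remainder 0
5875 ÷ 2 = 2937 remainder 1
2937 ÷ 2 = 1468 remainder 1
1468 ÷ 2 = 734 remainder 0
734 ÷ 2 = 367 remainder 0
367 ÷ 2 = 183 remainder 1
183 ÷ 2 = 91 remainder 1
91 ÷ 2 = 45 remainder 1
45 ÷ 2 = 22 remainder 1
22 ÷ 2 = 11 remainder 0
11 ÷ 2 = 5 remainder 1
5 ÷ 2 = 2 remainder 1
2 ÷ 2 = 1 remainder 0
1 ÷ 2 = 0 remainder 1
Reading remainders bottom-up:
= 10110111100110


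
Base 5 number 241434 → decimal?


Positional values (base 5):
  4 × 5^0 = 4 × 1 = 4
  3 × 5^1 = 3 × 5 = 15
  4 × 5^2 = 4 × 25 = 100
  1 × 5^3 = 1 × 125 = 125
  4 × 5^4 = 4 × 625 = 2500
  2 × 5^5 = 2 × 3125 = 6250
Sum = 4 + 15 + 100 + 125 + 2500 + 6250
= 8994


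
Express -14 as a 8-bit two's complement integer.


Original: 00001110
Step 1 - Invert all bits: 11110001
Step 2 - Add 1: 11110001 + 1
= 11110010 (represents -14)


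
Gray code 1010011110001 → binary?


Gray code: 1010011110001
MSB stays the same: 1
Each subsequent bit = prev_binary XOR current_gray:
  B[1] = 1 XOR 0 = 1
  B[2] = 1 XOR 1 = 0
  B[3] = 0 XOR 0 = 0
  B[4] = 0 XOR 0 = 0
  B[5] = 0 XOR 1 = 1
  B[6] = 1 XOR 1 = 0
  B[7] = 0 XOR 1 = 1
  B[8] = 1 XOR 1 = 0
  B[9] = 0 XOR 0 = 0
  B[10] = 0 XOR 0 = 0
  B[11] = 0 XOR 0 = 0
  B[12] = 0 XOR 1 = 1
= 1100010100001 (6305 decimal)


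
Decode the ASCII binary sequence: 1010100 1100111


Codes (binary): 1010100 1100111
Per-code ASCII lookup:
  1010100 = 84  (range 65-90: uppercase, 84 - 65 = 19) → 'T'
  1100111 = 103  (range 97-122: lowercase, 103 - 97 = 6) → 'g'
= 'Tg'


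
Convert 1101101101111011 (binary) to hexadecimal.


Group into 4-bit nibbles: 1101101101111011
  1101 = D
  1011 = B
  0111 = 7
  1011 = B
= 0xDB7B


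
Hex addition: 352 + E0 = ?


Align and add column by column (LSB to MSB, each column mod 16 with carry):
  0352
+ 00E0
  ----
  col 0: 2(2) + 0(0) + 0 (carry in) = 2 → 2(2), carry out 0
  col 1: 5(5) + E(14) + 0 (carry in) = 19 → 3(3), carry out 1
  col 2: 3(3) + 0(0) + 1 (carry in) = 4 → 4(4), carry out 0
  col 3: 0(0) + 0(0) + 0 (carry in) = 0 → 0(0), carry out 0
Reading digits MSB→LSB: 0432
Strip leading zeros: 432
= 0x432


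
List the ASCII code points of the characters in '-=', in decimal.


String: '-='  (2 characters)
Per-character ASCII lookup:
  '-': special character: '-' = 45
  '=': special character: '=' = 61
= 45 61


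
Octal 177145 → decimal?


Positional values:
Position 0: 5 × 8^0 = 5
Position 1: 4 × 8^1 = 32
Position 2: 1 × 8^2 = 64
Position 3: 7 × 8^3 = 3584
Position 4: 7 × 8^4 = 28672
Position 5: 1 × 8^5 = 32768
Sum = 5 + 32 + 64 + 3584 + 28672 + 32768
= 65125


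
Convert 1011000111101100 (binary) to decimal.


Positional values:
Bit 2: 1 × 2^2 = 4
Bit 3: 1 × 2^3 = 8
Bit 5: 1 × 2^5 = 32
Bit 6: 1 × 2^6 = 64
Bit 7: 1 × 2^7 = 128
Bit 8: 1 × 2^8 = 256
Bit 12: 1 × 2^12 = 4096
Bit 13: 1 × 2^13 = 8192
Bit 15: 1 × 2^15 = 32768
Sum = 4 + 8 + 32 + 64 + 128 + 256 + 4096 + 8192 + 32768
= 45548


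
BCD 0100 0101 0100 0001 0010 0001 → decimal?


Each 4-bit group → digit:
  0100 → 4
  0101 → 5
  0100 → 4
  0001 → 1
  0010 → 2
  0001 → 1
= 454121


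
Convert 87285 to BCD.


Each digit → 4-bit binary:
  8 → 1000
  7 → 0111
  2 → 0010
  8 → 1000
  5 → 0101
= 1000 0111 0010 1000 0101


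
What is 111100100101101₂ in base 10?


Positional values:
Bit 0: 1 × 2^0 = 1
Bit 2: 1 × 2^2 = 4
Bit 3: 1 × 2^3 = 8
Bit 5: 1 × 2^5 = 32
Bit 8: 1 × 2^8 = 256
Bit 11: 1 × 2^11 = 2048
Bit 12: 1 × 2^12 = 4096
Bit 13: 1 × 2^13 = 8192
Bit 14: 1 × 2^14 = 16384
Sum = 1 + 4 + 8 + 32 + 256 + 2048 + 4096 + 8192 + 16384
= 31021


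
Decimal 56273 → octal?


Divide by 8 repeatedly:
56273 ÷ 8 = 7034 remainder 1
7034 ÷ 8 = 879 remainder 2
879 ÷ 8 = 109 remainder 7
109 ÷ 8 = 13 remainder 5
13 ÷ 8 = 1 remainder 5
1 ÷ 8 = 0 remainder 1
Reading remainders bottom-up:
= 0o155721


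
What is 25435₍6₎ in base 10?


Positional values (base 6):
  5 × 6^0 = 5 × 1 = 5
  3 × 6^1 = 3 × 6 = 18
  4 × 6^2 = 4 × 36 = 144
  5 × 6^3 = 5 × 216 = 1080
  2 × 6^4 = 2 × 1296 = 2592
Sum = 5 + 18 + 144 + 1080 + 2592
= 3839


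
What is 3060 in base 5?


Divide by 5 repeatedly:
3060 ÷ 5 = 612 remainder 0
612 ÷ 5 = 122 remainder 2
122 ÷ 5 = 24 remainder 2
24 ÷ 5 = 4 remainder 4
4 ÷ 5 = 0 remainder 4
Reading remainders bottom-up:
= 44220


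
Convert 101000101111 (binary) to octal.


Group into 3-bit groups: 101000101111
  101 = 5
  000 = 0
  101 = 5
  111 = 7
= 0o5057


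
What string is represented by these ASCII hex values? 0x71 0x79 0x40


Codes (hex): 0x71 0x79 0x40
Per-code ASCII lookup:
  0x71 = 113  (range 97-122: lowercase, 113 - 97 = 16) → 'q'
  0x79 = 121  (range 97-122: lowercase, 121 - 97 = 24) → 'y'
  0x40 = 64  (special character) → '@'
= 'qy@'


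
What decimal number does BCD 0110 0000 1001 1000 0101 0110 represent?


Each 4-bit group → digit:
  0110 → 6
  0000 → 0
  1001 → 9
  1000 → 8
  0101 → 5
  0110 → 6
= 609856


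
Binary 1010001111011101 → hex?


Group into 4-bit nibbles: 1010001111011101
  1010 = A
  0011 = 3
  1101 = D
  1101 = D
= 0xA3DD


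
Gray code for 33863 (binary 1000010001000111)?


Binary: 1000010001000111
Gray code: G = B XOR (B >> 1)
B >> 1 = 0100001000100011
1000010001000111 XOR 0100001000100011:
  1 XOR 0 = 1
  0 XOR 1 = 1
  0 XOR 0 = 0
  0 XOR 0 = 0
  0 XOR 0 = 0
  1 XOR 0 = 1
  0 XOR 1 = 1
  0 XOR 0 = 0
  0 XOR 0 = 0
  1 XOR 0 = 1
  0 XOR 1 = 1
  0 XOR 0 = 0
  0 XOR 0 = 0
  1 XOR 0 = 1
  1 XOR 1 = 0
  1 XOR 1 = 0
= 1100011001100100


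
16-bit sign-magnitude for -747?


Sign bit: 1 (negative)
Magnitude: 747 = 000001011101011
= 1000001011101011


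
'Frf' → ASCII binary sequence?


String: 'Frf'  (3 characters)
Per-character ASCII lookup:
  'F': uppercase starts at 65: 'F' = 65 + 5 = 70 → 1000110
  'r': lowercase starts at 97: 'r' = 97 + 17 = 114 → 1110010
  'f': lowercase starts at 97: 'f' = 97 + 5 = 102 → 1100110
= 1000110 1110010 1100110


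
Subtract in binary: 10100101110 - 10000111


Align and subtract column by column (LSB to MSB, borrowing when needed):
  10100101110
- 00010000111
  -----------
  col 0: (0 - 0 borrow-in) - 1 → borrow from next column: (0+2) - 1 = 1, borrow out 1
  col 1: (1 - 1 borrow-in) - 1 → borrow from next column: (0+2) - 1 = 1, borrow out 1
  col 2: (1 - 1 borrow-in) - 1 → borrow from next column: (0+2) - 1 = 1, borrow out 1
  col 3: (1 - 1 borrow-in) - 0 → 0 - 0 = 0, borrow out 0
  col 4: (0 - 0 borrow-in) - 0 → 0 - 0 = 0, borrow out 0
  col 5: (1 - 0 borrow-in) - 0 → 1 - 0 = 1, borrow out 0
  col 6: (0 - 0 borrow-in) - 0 → 0 - 0 = 0, borrow out 0
  col 7: (0 - 0 borrow-in) - 1 → borrow from next column: (0+2) - 1 = 1, borrow out 1
  col 8: (1 - 1 borrow-in) - 0 → 0 - 0 = 0, borrow out 0
  col 9: (0 - 0 borrow-in) - 0 → 0 - 0 = 0, borrow out 0
  col 10: (1 - 0 borrow-in) - 0 → 1 - 0 = 1, borrow out 0
Reading bits MSB→LSB: 10010100111
Strip leading zeros: 10010100111
= 10010100111


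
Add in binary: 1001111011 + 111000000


Align and add column by column (LSB to MSB, carry propagating):
  01001111011
+ 00111000000
  -----------
  col 0: 1 + 0 + 0 (carry in) = 1 → bit 1, carry out 0
  col 1: 1 + 0 + 0 (carry in) = 1 → bit 1, carry out 0
  col 2: 0 + 0 + 0 (carry in) = 0 → bit 0, carry out 0
  col 3: 1 + 0 + 0 (carry in) = 1 → bit 1, carry out 0
  col 4: 1 + 0 + 0 (carry in) = 1 → bit 1, carry out 0
  col 5: 1 + 0 + 0 (carry in) = 1 → bit 1, carry out 0
  col 6: 1 + 1 + 0 (carry in) = 2 → bit 0, carry out 1
  col 7: 0 + 1 + 1 (carry in) = 2 → bit 0, carry out 1
  col 8: 0 + 1 + 1 (carry in) = 2 → bit 0, carry out 1
  col 9: 1 + 0 + 1 (carry in) = 2 → bit 0, carry out 1
  col 10: 0 + 0 + 1 (carry in) = 1 → bit 1, carry out 0
Reading bits MSB→LSB: 10000111011
Strip leading zeros: 10000111011
= 10000111011


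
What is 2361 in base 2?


Divide by 2 repeatedly:
2361 ÷ 2 = 1180 remainder 1
1180 ÷ 2 = 590 remainder 0
590 ÷ 2 = 295 remainder 0
295 ÷ 2 = 147 remainder 1
147 ÷ 2 = 73 remainder 1
73 ÷ 2 = 36 remainder 1
36 ÷ 2 = 18 remainder 0
18 ÷ 2 = 9 remainder 0
9 ÷ 2 = 4 remainder 1
4 ÷ 2 = 2 remainder 0
2 ÷ 2 = 1 remainder 0
1 ÷ 2 = 0 remainder 1
Reading remainders bottom-up:
= 100100111001


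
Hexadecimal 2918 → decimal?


Positional values:
Position 0: 8 × 16^0 = 8 × 1 = 8
Position 1: 1 × 16^1 = 1 × 16 = 16
Position 2: 9 × 16^2 = 9 × 256 = 2304
Position 3: 2 × 16^3 = 2 × 4096 = 8192
Sum = 8 + 16 + 2304 + 8192
= 10520


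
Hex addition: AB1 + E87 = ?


Align and add column by column (LSB to MSB, each column mod 16 with carry):
  0AB1
+ 0E87
  ----
  col 0: 1(1) + 7(7) + 0 (carry in) = 8 → 8(8), carry out 0
  col 1: B(11) + 8(8) + 0 (carry in) = 19 → 3(3), carry out 1
  col 2: A(10) + E(14) + 1 (carry in) = 25 → 9(9), carry out 1
  col 3: 0(0) + 0(0) + 1 (carry in) = 1 → 1(1), carry out 0
Reading digits MSB→LSB: 1938
Strip leading zeros: 1938
= 0x1938


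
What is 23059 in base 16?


Divide by 16 repeatedly:
23059 ÷ 16 = 1441 remainder 3 (3)
1441 ÷ 16 = 90 remainder 1 (1)
90 ÷ 16 = 5 remainder 10 (A)
5 ÷ 16 = 0 remainder 5 (5)
Reading remainders bottom-up:
= 0x5A13


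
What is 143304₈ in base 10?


Positional values:
Position 0: 4 × 8^0 = 4
Position 1: 0 × 8^1 = 0
Position 2: 3 × 8^2 = 192
Position 3: 3 × 8^3 = 1536
Position 4: 4 × 8^4 = 16384
Position 5: 1 × 8^5 = 32768
Sum = 4 + 0 + 192 + 1536 + 16384 + 32768
= 50884
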